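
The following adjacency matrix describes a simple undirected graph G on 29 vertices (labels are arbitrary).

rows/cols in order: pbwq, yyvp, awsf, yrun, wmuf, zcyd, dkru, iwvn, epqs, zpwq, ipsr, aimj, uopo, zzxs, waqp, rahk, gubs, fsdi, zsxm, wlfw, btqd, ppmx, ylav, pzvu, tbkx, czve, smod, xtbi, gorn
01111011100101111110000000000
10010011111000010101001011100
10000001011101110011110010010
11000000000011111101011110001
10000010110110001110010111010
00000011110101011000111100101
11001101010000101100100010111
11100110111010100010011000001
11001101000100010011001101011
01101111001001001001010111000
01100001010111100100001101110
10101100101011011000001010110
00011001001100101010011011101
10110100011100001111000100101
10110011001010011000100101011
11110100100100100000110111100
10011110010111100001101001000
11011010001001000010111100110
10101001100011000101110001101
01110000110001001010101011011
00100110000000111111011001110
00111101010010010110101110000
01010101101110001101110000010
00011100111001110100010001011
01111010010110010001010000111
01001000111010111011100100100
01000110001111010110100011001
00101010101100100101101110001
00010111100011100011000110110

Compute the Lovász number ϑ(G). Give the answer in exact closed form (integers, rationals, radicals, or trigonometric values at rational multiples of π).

deg(czve) = 14; N(czve) = {yyvp, wmuf, epqs, zpwq, ipsr, uopo, waqp, rahk, gubs, zsxm, wlfw, btqd, pzvu, smod}.
deg(gubs) = 14; N(gubs) = {pbwq, yrun, wmuf, zcyd, dkru, zpwq, aimj, uopo, zzxs, waqp, wlfw, btqd, ylav, czve}.
Vertex ipsr has 14 neighbors: yyvp, awsf, iwvn, zpwq, aimj, uopo, zzxs, waqp, fsdi, ylav, pzvu, czve, smod, xtbi.
N(pbwq) = {yyvp, awsf, yrun, wmuf, dkru, iwvn, epqs, aimj, zzxs, waqp, rahk, gubs, fsdi, zsxm}, |N(pbwq)| = 14.
Every vertex has degree 14 (N=29); Paley(29): SR with (k,λ,μ)=(14,6,7).
spec(A) ≈ [14.0, 2.193, -3.193] (distinct, 3 d.p.).
−29·(-sqrt(29)/2 - 1/2) / ((14)−(-sqrt(29)/2 - 1/2)) = sqrt(29) = ϑ(G).
≈ 5.385165 (to 6 d.p.).

sqrt(29)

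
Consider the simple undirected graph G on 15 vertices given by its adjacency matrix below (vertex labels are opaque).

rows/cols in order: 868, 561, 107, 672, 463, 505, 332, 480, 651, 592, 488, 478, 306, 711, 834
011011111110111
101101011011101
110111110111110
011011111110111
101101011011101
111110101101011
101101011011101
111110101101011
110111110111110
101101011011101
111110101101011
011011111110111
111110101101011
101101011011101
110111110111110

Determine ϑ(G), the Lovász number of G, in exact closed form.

N(672) = {561, 107, 463, 505, 332, 480, 651, 592, 488, 306, 711, 834}, |N(672)| = 12.
Vertex 505 has 11 neighbors: 868, 561, 107, 672, 463, 332, 651, 592, 478, 711, 834.
N(834) = {868, 561, 672, 463, 505, 332, 480, 592, 488, 478, 306, 711}, |N(834)| = 12.
N(711) = {868, 107, 672, 505, 480, 651, 488, 478, 306, 834}, |N(711)| = 10.
4 parts of sizes [5, 4, 3, 3]; α(G) = 5 = ϑ (perfect).
ϑ(G) ≈ 5.0000000.
Check 5 ≤ 5 ≤ 5: collapsed.

5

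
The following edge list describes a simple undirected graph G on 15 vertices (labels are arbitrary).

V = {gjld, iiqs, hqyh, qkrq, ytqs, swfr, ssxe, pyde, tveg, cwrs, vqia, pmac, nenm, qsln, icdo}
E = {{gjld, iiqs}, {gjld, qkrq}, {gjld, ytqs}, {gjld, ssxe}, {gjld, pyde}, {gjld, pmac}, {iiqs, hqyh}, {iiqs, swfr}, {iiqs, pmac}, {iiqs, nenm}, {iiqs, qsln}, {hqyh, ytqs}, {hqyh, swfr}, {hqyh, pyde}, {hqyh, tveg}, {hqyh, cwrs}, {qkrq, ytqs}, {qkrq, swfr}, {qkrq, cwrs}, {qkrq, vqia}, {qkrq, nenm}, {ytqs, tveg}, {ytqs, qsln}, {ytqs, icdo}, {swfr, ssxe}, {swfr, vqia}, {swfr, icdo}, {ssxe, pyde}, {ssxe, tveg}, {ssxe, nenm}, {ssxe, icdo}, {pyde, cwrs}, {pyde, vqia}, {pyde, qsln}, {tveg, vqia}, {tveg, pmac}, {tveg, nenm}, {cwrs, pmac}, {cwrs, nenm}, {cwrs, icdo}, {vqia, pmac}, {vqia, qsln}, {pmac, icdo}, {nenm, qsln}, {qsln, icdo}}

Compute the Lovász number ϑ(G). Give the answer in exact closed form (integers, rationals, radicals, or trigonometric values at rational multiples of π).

5

deg(tveg) = 6; N(tveg) = {hqyh, ytqs, ssxe, vqia, pmac, nenm}.
N(qsln) = {iiqs, ytqs, pyde, vqia, nenm, icdo}, |N(qsln)| = 6.
deg(hqyh) = 6; N(hqyh) = {iiqs, ytqs, swfr, pyde, tveg, cwrs}.
deg(icdo) = 6; N(icdo) = {ytqs, swfr, ssxe, cwrs, pmac, qsln}.
deg(v) = 6 for all v (|V|=15); Kneser-type, 2-subsets of [6].
Distinct eigenvalues (to 4 d.p.): [6.0, 1.0, -3.0].
−15·(-3) / ((6)−(-3)) = 5 = ϑ(G).
ϑ(G) ≈ 5.00000000.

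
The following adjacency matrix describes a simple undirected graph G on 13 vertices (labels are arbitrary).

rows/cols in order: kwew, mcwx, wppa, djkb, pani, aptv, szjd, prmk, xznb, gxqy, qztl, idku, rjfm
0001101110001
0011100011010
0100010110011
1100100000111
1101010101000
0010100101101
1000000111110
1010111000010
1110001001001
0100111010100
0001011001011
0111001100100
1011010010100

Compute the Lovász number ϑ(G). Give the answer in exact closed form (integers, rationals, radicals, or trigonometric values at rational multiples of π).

sqrt(13)

N(djkb) = {kwew, mcwx, pani, qztl, idku, rjfm}, |N(djkb)| = 6.
deg(szjd) = 6; N(szjd) = {kwew, prmk, xznb, gxqy, qztl, idku}.
Vertex xznb has 6 neighbors: kwew, mcwx, wppa, szjd, gxqy, rjfm.
N(gxqy) = {mcwx, pani, aptv, szjd, xznb, qztl}, |N(gxqy)| = 6.
Every vertex has degree 6 (N=13); strongly regular (13,6,2,3).
The 3 distinct eigenvalues: [6.0, 1.303, -2.303].
Lovász: ϑ = −13(-sqrt(13)/2 - 1/2)/(6+-(-sqrt(13)/2 - 1/2)) = sqrt(13).
≈ 3.60555128 (to 8 d.p.).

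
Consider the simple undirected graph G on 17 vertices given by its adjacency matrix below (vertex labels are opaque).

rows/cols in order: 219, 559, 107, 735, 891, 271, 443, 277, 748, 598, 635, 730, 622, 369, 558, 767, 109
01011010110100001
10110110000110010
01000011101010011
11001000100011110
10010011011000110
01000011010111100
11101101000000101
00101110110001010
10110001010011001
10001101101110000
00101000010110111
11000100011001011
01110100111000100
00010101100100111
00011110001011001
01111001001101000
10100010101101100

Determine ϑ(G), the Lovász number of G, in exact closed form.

deg(559) = 8; N(559) = {219, 107, 735, 271, 443, 730, 622, 767}.
N(107) = {559, 443, 277, 748, 635, 622, 767, 109}, |N(107)| = 8.
deg(635) = 8; N(635) = {107, 891, 598, 730, 622, 558, 767, 109}.
deg(109) = 8; N(109) = {219, 107, 443, 748, 635, 730, 369, 558}.
17-vertex 8-regular graph: strongly regular (17,8,3,4).
Distinct eigenvalues (to 6 d.p.): [8.0, 1.561553, -2.561553].
Lovász: ϑ = −17(-sqrt(17)/2 - 1/2)/(8+-(-sqrt(17)/2 - 1/2)) = sqrt(17).
Numerically 4.1231.

sqrt(17)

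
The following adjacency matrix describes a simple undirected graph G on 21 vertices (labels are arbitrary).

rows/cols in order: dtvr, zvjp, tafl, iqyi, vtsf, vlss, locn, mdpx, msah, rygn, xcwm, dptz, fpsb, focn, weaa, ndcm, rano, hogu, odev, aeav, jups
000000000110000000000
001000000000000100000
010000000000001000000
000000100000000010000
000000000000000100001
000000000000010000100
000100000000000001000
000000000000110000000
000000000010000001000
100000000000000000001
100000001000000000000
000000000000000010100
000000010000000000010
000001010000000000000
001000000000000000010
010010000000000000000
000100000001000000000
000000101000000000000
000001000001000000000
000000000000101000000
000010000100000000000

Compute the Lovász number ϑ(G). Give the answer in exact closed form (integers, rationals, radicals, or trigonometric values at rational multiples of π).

21*cos(pi/21)/(cos(pi/21) + 1)

Vertex tafl has 2 neighbors: zvjp, weaa.
deg(dptz) = 2; N(dptz) = {rano, odev}.
Vertex rano has 2 neighbors: iqyi, dptz.
Vertex fpsb has 2 neighbors: mdpx, aeav.
Every vertex has degree 2 (N=21); a single 21-cycle (edge-transitive).
The 11 distinct eigenvalues: [2.0, 1.911, 1.652, 1.247, 0.731, 0.149, -0.445, -1.0, -1.466, -1.802, -1.978].
With N=21: ϑ(G) = 21·(-(-1)*2*cos(pi/21))/(2−(-2*cos(pi/21))) = 21*cos(pi/21)/(cos(pi/21) + 1).
Numerically 10.44103253.
α=10, χ(Ḡ)=11; ϑ=21*cos(pi/21)/(cos(pi/21) + 1) lies between (both strict).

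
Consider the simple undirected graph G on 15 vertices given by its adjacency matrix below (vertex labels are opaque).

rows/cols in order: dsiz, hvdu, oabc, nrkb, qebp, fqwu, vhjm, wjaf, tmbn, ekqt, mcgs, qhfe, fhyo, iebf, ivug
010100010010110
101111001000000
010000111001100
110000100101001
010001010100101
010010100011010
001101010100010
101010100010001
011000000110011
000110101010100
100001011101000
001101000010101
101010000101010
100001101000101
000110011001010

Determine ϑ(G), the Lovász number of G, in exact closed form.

5

N(ekqt) = {nrkb, qebp, vhjm, tmbn, mcgs, fhyo}, |N(ekqt)| = 6.
deg(oabc) = 6; N(oabc) = {hvdu, vhjm, wjaf, tmbn, qhfe, fhyo}.
N(qhfe) = {oabc, nrkb, fqwu, mcgs, fhyo, ivug}, |N(qhfe)| = 6.
N(dsiz) = {hvdu, nrkb, wjaf, mcgs, fhyo, iebf}, |N(dsiz)| = 6.
15-vertex 6-regular graph: Kneser-type, 2-subsets of [6].
A has 3 distinct eigenvalues ≈ [6.0, 1.0, -3.0].
Lovász: ϑ = −15(-3)/(6+-1*(-3)) = 5.
Numerically 5.00000000.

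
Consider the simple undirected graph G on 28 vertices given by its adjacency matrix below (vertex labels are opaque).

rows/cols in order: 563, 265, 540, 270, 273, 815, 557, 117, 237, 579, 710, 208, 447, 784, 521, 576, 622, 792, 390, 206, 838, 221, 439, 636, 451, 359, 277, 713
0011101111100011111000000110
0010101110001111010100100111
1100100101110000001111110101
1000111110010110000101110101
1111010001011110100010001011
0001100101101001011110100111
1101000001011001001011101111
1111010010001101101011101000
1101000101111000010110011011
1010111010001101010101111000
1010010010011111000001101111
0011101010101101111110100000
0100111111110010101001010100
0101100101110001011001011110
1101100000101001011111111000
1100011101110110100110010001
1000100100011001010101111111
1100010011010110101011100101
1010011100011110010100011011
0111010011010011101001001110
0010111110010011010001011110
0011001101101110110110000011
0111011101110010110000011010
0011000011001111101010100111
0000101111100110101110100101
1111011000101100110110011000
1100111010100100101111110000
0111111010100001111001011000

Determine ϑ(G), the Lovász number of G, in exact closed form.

Vertex 277 has 15 neighbors: 563, 265, 273, 815, 557, 237, 710, 784, 622, 390, 206, 838, 221, 439, 636.
N(576) = {563, 265, 815, 557, 117, 579, 710, 208, 784, 521, 622, 206, 838, 636, 713}, |N(576)| = 15.
N(815) = {270, 273, 117, 579, 710, 447, 576, 792, 390, 206, 838, 439, 359, 277, 713}, |N(815)| = 15.
Vertex 439 has 15 neighbors: 265, 540, 270, 815, 557, 117, 579, 710, 208, 521, 622, 792, 636, 451, 277.
Regular of degree 15 on 28 vertices: Kneser K(8,2) on C(8,2)=28 vertices.
Distinct eigenvalues (to 4 d.p.): [15.0, 1.0, -5.0].
With N=28: ϑ(G) = 28·(-1*(-5))/(15−(-5)) = 7.
≈ 7.0000 (to 4 d.p.).

7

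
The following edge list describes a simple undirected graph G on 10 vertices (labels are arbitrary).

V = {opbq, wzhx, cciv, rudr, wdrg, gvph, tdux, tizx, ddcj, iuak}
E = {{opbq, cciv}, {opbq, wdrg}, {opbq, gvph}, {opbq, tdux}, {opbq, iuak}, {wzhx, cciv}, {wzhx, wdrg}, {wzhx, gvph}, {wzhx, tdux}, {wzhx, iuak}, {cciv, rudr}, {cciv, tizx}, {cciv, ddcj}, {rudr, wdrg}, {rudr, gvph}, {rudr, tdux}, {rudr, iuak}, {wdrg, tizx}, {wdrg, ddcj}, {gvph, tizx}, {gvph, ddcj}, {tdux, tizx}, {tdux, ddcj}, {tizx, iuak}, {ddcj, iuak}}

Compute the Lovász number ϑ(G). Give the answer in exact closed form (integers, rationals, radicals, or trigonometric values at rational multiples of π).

N(iuak) = {opbq, wzhx, rudr, tizx, ddcj}, |N(iuak)| = 5.
Vertex gvph has 5 neighbors: opbq, wzhx, rudr, tizx, ddcj.
N(tizx) = {cciv, wdrg, gvph, tdux, iuak}, |N(tizx)| = 5.
N(wdrg) = {opbq, wzhx, rudr, tizx, ddcj}, |N(wdrg)| = 5.
K_{5,5} (perfect); ϑ(G) = α(G) = max{5,5} = 5.
≈ 5.000000000 (to 9 d.p.).
5 ≤ 5 ≤ 5: collapsed.

5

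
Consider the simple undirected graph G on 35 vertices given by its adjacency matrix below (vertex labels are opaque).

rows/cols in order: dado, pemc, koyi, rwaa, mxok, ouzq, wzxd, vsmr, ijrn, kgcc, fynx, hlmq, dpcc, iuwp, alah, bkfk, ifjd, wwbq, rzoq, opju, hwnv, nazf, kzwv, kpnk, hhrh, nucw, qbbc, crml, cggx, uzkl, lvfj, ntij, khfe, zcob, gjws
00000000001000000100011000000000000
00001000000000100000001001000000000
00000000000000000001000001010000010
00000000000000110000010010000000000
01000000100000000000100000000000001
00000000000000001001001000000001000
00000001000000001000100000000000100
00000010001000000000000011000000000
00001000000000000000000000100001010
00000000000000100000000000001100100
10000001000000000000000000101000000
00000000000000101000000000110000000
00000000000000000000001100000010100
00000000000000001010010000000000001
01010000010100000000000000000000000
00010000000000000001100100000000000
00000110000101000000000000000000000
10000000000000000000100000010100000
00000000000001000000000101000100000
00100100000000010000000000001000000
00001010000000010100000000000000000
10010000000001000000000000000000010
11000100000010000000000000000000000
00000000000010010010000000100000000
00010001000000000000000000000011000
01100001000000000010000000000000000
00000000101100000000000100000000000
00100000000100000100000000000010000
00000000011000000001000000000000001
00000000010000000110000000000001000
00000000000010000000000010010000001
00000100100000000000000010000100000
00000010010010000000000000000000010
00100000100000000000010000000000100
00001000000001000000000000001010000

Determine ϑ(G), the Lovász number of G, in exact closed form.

15

Vertex opju has 4 neighbors: koyi, ouzq, bkfk, cggx.
N(wwbq) = {dado, hwnv, crml, uzkl}, |N(wwbq)| = 4.
deg(ntij) = 4; N(ntij) = {ouzq, ijrn, hhrh, uzkl}.
deg(alah) = 4; N(alah) = {pemc, rwaa, kgcc, hlmq}.
G on 35 vertices is 4-regular; Kneser K(7,3) on C(7,3)=35 vertices.
A has 4 distinct eigenvalues ≈ [4.0, 2.0, -1.0, -3.0].
Lovász: ϑ = −35(-3)/(4+-1*(-3)) = 15.
ϑ(G) ≈ 15.0000.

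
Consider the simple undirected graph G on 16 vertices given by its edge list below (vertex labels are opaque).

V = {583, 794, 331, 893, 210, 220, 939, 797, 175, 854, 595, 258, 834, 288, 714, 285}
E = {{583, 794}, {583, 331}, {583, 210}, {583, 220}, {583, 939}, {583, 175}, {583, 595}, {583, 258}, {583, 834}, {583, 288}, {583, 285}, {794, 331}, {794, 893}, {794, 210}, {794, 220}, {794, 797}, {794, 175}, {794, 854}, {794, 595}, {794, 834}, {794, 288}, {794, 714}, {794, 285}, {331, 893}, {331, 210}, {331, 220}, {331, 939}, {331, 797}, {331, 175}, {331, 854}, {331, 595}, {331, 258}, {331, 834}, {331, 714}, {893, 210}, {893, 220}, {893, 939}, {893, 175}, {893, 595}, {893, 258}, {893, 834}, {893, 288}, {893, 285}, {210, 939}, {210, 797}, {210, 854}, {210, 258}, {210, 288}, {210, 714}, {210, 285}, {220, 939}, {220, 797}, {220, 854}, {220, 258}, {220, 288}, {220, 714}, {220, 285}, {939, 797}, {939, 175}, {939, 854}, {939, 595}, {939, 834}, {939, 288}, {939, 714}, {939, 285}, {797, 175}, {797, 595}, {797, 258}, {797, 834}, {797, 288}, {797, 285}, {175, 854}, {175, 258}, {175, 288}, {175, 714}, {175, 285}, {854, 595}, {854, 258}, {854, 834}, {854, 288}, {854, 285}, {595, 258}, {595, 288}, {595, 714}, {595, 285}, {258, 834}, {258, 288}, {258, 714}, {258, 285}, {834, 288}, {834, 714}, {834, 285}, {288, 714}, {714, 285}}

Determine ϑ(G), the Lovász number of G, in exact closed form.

N(583) = {794, 331, 210, 220, 939, 175, 595, 258, 834, 288, 285}, |N(583)| = 11.
N(175) = {583, 794, 331, 893, 939, 797, 854, 258, 288, 714, 285}, |N(175)| = 11.
Vertex 258 has 13 neighbors: 583, 331, 893, 210, 220, 797, 175, 854, 595, 834, 288, 714, 285.
deg(939) = 13; N(939) = {583, 331, 893, 210, 220, 797, 175, 854, 595, 834, 288, 714, 285}.
G = K_{5,5,3,3}: α = 5 = χ(Ḡ), so ϑ = 5.
≈ 5.000000 (to 6 d.p.).
α=5, χ(Ḡ)=5; ϑ=5 lies between (collapsed).

5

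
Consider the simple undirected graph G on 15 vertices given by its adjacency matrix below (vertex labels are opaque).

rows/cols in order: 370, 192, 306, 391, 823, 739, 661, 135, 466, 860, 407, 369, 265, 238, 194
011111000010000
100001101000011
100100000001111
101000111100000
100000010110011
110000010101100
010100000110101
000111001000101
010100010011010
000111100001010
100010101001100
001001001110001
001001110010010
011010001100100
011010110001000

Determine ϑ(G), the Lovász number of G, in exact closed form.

5

Vertex 661 has 6 neighbors: 192, 391, 860, 407, 265, 194.
Vertex 391 has 6 neighbors: 370, 306, 661, 135, 466, 860.
Vertex 192 has 6 neighbors: 370, 739, 661, 466, 238, 194.
N(265) = {306, 739, 661, 135, 407, 238}, |N(265)| = 6.
Every vertex has degree 6 (N=15); Kneser K(6,2) on C(6,2)=15 vertices.
A has 3 distinct eigenvalues ≈ [6.0, 1.0, -3.0].
λ_max=6, λ_min=-3; ϑ = −15·λ_min/(λ_max−λ_min) = 5.
≈ 5.0000 (to 4 d.p.).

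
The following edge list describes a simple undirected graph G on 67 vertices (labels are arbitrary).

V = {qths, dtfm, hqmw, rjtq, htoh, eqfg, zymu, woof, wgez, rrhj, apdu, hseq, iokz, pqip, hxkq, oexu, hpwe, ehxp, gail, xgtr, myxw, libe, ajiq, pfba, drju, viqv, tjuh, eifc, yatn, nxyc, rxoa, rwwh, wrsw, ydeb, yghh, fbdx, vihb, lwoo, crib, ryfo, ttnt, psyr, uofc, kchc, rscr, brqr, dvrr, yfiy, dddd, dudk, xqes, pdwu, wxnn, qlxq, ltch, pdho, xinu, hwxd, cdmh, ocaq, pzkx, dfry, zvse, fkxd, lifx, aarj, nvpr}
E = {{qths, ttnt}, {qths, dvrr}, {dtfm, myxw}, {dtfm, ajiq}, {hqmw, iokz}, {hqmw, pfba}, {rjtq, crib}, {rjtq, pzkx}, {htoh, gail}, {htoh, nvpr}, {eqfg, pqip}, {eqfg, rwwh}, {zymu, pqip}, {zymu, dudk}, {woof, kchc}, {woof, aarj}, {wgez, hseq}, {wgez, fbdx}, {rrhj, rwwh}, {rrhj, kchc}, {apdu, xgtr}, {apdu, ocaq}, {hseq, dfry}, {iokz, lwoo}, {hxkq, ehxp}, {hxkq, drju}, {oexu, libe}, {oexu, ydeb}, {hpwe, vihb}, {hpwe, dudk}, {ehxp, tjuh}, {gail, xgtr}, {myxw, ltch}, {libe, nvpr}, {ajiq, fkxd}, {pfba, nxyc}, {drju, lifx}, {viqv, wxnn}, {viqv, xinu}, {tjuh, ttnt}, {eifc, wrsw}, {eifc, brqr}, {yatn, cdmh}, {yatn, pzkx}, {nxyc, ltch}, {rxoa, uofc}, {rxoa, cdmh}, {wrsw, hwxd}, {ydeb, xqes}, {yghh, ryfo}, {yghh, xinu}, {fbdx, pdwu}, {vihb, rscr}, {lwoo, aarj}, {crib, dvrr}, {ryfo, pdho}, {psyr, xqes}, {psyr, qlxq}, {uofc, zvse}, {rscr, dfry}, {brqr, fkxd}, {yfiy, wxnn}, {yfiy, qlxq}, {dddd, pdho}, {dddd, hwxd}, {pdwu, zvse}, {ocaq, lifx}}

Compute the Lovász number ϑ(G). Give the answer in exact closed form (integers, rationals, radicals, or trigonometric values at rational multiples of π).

67*cos(pi/67)/(cos(pi/67) + 1)

deg(pzkx) = 2; N(pzkx) = {rjtq, yatn}.
deg(nxyc) = 2; N(nxyc) = {pfba, ltch}.
N(ehxp) = {hxkq, tjuh}, |N(ehxp)| = 2.
Vertex qths has 2 neighbors: ttnt, dvrr.
67-vertex 2-regular graph: this is C_{67}, the 67-cycle.
spec(A) ≈ [2.0, 1.99121, 1.96493, 1.92137, 1.86093, 1.78414, 1.69166, 1.58432, 1.46306, 1.32894, 1.18314, 1.02695, 0.86173, 0.68893, 0.51009, 0.32675, 0.14055, -0.04689, -0.23391, -0.41888, -0.60017, -0.77618, -0.94538, -1.10626, -1.25743, -1.39754, -1.52537, -1.6398, -1.73981, -1.82454, -1.89323, -1.94529, -1.98025, -1.9978] (distinct, 5 d.p.).
−67·(-2*cos(pi/67)) / ((2)−(-2*cos(pi/67))) = 67*cos(pi/67)/(cos(pi/67) + 1) = ϑ(G).
≈ 33.4816 (to 4 d.p.).
Sandwich: α(G)=33 ≤ ϑ(G)=67*cos(pi/67)/(cos(pi/67) + 1) ≤ χ(Ḡ)=34 (both strict).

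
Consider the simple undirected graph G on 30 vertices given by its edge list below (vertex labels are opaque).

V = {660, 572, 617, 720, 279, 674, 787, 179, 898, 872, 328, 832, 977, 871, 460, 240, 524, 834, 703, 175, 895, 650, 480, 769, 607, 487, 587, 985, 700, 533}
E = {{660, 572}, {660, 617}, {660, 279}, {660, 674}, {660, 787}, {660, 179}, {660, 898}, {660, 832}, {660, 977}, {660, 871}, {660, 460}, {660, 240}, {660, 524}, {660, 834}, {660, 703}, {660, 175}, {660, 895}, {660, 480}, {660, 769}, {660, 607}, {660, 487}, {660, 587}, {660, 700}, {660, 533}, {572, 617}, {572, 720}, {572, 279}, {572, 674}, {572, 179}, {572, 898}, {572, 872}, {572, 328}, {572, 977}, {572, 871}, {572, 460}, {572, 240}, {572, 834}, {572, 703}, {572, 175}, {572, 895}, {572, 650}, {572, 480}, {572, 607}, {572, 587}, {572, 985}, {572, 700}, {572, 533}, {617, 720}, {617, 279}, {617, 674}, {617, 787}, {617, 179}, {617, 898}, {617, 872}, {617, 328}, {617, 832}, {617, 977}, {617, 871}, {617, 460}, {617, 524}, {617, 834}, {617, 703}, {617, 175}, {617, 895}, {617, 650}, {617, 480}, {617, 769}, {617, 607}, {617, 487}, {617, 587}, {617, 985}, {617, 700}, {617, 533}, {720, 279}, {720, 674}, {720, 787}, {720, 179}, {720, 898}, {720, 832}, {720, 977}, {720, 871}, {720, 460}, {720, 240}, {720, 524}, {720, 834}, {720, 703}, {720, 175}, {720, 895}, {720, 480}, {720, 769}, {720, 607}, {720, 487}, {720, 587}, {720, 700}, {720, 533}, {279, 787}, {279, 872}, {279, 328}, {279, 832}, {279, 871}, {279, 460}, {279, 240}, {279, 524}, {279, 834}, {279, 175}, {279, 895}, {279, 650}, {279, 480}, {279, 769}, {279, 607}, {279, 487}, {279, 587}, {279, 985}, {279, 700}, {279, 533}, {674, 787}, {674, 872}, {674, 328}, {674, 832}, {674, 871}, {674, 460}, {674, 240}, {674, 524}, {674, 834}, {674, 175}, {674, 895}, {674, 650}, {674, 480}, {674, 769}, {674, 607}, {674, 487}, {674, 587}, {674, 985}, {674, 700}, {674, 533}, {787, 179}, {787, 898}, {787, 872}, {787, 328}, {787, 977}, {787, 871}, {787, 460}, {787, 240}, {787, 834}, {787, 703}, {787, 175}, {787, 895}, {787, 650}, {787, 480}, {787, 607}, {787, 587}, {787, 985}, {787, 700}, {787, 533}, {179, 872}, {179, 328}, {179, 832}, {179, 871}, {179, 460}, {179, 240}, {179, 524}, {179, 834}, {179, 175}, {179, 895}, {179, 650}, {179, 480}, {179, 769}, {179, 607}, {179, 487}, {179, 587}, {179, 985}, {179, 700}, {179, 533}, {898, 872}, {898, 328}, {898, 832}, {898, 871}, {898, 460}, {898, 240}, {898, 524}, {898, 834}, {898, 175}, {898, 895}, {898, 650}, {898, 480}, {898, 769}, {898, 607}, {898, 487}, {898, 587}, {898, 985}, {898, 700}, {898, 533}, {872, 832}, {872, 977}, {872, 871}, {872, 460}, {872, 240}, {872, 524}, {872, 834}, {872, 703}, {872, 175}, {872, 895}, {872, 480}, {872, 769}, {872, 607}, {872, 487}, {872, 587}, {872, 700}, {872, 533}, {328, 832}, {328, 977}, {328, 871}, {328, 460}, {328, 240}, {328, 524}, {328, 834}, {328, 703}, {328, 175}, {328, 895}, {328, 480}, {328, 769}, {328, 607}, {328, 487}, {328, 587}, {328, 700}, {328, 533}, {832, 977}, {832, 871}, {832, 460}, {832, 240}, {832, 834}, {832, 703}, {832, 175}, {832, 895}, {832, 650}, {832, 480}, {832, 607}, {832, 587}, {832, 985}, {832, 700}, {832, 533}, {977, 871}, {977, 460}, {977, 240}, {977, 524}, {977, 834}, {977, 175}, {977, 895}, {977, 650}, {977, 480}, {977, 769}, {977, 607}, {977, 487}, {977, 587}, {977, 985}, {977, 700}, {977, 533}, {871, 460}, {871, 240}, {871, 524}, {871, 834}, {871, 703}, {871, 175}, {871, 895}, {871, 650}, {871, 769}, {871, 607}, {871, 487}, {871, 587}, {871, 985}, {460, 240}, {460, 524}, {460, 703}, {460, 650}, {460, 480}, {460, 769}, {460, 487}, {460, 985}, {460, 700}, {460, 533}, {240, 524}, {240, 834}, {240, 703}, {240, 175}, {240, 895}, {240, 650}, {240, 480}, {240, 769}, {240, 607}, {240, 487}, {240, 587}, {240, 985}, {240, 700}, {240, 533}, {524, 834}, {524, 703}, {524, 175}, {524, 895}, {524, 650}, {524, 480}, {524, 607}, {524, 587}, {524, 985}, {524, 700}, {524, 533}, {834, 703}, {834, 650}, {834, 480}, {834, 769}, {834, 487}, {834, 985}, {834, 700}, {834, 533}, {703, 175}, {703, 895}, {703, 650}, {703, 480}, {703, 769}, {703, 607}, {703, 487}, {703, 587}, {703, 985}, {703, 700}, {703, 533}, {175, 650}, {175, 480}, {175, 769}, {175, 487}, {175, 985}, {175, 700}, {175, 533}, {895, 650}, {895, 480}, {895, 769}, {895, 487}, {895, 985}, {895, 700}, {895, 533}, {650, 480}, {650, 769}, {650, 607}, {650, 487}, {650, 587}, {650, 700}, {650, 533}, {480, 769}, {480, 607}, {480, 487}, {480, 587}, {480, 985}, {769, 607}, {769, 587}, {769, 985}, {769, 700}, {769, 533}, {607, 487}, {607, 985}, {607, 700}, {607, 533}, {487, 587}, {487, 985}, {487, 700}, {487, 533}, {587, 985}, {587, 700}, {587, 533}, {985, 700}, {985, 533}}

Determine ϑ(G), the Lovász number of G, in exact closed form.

Vertex 617 has 28 neighbors: 660, 572, 720, 279, 674, 787, 179, 898, 872, 328, 832, 977, 871, 460, 524, 834, 703, 175, 895, 650, 480, 769, 607, 487, 587, 985, 700, 533.
deg(832) = 24; N(832) = {660, 617, 720, 279, 674, 179, 898, 872, 328, 977, 871, 460, 240, 834, 703, 175, 895, 650, 480, 607, 587, 985, 700, 533}.
deg(895) = 24; N(895) = {660, 572, 617, 720, 279, 674, 787, 179, 898, 872, 328, 832, 977, 871, 240, 524, 703, 650, 480, 769, 487, 985, 700, 533}.
Vertex 700 has 26 neighbors: 660, 572, 617, 720, 279, 674, 787, 179, 898, 872, 328, 832, 977, 460, 240, 524, 834, 703, 175, 895, 650, 769, 607, 487, 587, 985.
K_{6,6,6,6,4,2} (perfect); ϑ(G) = α(G) = max{6,6,6,6,4,2} = 6.
Numerically 6.00000000.
6 ≤ 6 ≤ 6: collapsed.

6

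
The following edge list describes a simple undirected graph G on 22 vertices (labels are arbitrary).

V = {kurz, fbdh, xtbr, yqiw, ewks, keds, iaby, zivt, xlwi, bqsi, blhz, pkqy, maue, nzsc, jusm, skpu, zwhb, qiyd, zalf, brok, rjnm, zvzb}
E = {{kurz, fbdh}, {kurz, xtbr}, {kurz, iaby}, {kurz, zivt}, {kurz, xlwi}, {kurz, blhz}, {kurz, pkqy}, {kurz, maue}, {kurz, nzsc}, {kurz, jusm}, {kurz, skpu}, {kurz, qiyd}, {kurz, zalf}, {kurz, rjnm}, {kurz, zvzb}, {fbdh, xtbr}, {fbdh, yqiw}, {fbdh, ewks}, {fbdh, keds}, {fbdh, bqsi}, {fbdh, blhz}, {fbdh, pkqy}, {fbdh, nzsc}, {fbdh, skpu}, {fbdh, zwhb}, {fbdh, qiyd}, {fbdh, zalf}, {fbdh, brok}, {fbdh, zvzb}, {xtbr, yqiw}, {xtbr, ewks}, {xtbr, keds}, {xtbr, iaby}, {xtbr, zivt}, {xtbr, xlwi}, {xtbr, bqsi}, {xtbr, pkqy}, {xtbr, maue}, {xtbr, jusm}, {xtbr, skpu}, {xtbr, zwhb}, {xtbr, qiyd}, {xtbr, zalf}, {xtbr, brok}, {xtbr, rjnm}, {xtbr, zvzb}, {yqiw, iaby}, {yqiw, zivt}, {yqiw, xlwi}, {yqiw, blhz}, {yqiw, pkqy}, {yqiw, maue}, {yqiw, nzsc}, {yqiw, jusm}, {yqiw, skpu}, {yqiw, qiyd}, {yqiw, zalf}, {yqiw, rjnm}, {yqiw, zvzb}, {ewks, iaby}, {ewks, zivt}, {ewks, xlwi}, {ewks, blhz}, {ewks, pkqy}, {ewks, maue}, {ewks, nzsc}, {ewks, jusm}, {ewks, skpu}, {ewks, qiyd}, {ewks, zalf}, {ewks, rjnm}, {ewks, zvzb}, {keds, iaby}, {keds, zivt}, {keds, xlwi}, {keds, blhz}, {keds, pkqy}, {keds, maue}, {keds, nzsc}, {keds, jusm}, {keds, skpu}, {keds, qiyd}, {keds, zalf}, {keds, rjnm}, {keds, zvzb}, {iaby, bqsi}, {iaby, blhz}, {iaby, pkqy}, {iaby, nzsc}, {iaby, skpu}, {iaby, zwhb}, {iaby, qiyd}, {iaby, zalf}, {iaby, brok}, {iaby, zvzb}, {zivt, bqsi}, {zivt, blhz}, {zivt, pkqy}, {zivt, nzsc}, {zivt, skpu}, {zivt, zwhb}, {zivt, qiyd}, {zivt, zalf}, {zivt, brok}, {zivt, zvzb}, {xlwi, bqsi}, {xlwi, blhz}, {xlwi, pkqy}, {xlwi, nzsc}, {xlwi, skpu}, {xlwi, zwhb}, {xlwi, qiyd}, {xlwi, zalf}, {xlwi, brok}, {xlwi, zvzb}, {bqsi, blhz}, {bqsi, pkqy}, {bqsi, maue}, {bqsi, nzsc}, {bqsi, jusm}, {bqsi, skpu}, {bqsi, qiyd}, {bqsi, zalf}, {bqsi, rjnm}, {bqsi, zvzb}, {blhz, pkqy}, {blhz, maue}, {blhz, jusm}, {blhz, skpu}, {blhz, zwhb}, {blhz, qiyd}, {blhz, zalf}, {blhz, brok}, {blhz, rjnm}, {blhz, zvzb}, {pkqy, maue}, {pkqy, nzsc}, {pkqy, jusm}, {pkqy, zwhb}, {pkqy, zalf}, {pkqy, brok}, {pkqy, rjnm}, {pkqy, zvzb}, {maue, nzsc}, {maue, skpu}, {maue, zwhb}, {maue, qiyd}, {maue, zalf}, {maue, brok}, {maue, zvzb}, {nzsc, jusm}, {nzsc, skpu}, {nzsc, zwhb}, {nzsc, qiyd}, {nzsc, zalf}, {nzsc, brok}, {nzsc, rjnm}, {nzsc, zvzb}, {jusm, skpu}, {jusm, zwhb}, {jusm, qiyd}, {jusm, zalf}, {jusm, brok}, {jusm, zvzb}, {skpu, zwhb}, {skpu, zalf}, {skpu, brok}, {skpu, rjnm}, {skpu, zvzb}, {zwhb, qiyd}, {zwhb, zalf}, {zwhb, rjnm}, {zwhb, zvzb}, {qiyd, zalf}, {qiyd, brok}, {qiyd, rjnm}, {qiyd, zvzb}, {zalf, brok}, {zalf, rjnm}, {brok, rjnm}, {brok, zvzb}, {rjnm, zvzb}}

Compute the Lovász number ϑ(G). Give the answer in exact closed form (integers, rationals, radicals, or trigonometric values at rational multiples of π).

Vertex xlwi has 15 neighbors: kurz, xtbr, yqiw, ewks, keds, bqsi, blhz, pkqy, nzsc, skpu, zwhb, qiyd, zalf, brok, zvzb.
deg(skpu) = 19; N(skpu) = {kurz, fbdh, xtbr, yqiw, ewks, keds, iaby, zivt, xlwi, bqsi, blhz, maue, nzsc, jusm, zwhb, zalf, brok, rjnm, zvzb}.
deg(bqsi) = 15; N(bqsi) = {fbdh, xtbr, iaby, zivt, xlwi, blhz, pkqy, maue, nzsc, jusm, skpu, qiyd, zalf, rjnm, zvzb}.
deg(qiyd) = 19; N(qiyd) = {kurz, fbdh, xtbr, yqiw, ewks, keds, iaby, zivt, xlwi, bqsi, blhz, maue, nzsc, jusm, zwhb, zalf, brok, rjnm, zvzb}.
G = K_{7,7,3,3,2}: α = 7 = χ(Ḡ), so ϑ = 7.
Numerically 7.000000.
Check 7 ≤ 7 ≤ 7: collapsed.

7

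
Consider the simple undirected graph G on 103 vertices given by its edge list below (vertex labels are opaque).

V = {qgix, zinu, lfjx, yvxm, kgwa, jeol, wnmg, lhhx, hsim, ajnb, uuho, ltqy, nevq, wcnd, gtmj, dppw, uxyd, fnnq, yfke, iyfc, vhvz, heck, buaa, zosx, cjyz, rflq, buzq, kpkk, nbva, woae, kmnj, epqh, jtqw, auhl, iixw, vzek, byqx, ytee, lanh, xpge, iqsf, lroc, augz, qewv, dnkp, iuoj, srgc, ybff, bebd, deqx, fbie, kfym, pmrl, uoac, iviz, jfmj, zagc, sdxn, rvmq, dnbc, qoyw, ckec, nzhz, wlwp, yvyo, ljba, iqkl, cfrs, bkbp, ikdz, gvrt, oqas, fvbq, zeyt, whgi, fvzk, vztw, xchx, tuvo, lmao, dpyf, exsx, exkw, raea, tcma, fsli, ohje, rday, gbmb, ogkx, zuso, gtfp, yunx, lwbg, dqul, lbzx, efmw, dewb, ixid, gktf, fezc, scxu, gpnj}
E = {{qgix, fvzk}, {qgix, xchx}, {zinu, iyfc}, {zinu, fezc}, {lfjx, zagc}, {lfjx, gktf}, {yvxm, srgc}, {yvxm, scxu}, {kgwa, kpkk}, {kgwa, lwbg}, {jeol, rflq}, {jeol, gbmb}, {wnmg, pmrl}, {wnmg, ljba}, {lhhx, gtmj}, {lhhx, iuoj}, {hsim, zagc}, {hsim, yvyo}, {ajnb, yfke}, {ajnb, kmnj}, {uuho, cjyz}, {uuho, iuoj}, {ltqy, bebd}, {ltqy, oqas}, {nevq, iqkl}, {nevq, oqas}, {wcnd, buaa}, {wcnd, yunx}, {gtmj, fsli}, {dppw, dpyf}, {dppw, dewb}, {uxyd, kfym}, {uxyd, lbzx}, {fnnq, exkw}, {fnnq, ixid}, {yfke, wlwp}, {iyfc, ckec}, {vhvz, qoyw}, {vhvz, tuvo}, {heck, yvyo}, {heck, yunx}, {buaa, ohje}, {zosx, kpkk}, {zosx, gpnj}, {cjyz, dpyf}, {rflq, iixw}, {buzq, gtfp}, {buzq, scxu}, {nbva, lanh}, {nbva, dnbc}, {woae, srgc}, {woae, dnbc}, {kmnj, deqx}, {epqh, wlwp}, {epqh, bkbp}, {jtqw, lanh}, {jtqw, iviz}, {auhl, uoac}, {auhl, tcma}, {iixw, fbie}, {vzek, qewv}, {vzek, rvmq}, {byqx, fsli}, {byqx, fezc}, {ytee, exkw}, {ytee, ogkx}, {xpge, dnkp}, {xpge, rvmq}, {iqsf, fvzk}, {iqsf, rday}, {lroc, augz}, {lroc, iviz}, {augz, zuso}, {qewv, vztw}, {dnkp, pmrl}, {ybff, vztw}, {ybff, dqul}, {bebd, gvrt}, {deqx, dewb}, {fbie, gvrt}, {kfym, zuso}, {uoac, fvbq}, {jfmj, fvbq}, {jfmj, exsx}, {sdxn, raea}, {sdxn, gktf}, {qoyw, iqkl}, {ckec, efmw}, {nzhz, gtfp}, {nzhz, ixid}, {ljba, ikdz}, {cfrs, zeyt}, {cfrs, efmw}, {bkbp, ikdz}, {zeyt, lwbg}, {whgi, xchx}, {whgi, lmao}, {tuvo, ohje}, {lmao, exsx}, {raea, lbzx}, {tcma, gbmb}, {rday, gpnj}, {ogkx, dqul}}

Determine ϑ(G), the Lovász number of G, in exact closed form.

deg(lanh) = 2; N(lanh) = {nbva, jtqw}.
N(ohje) = {buaa, tuvo}, |N(ohje)| = 2.
deg(iuoj) = 2; N(iuoj) = {lhhx, uuho}.
deg(lhhx) = 2; N(lhhx) = {gtmj, iuoj}.
deg(v) = 2 for all v (|V|=103); the odd cycle C_{103}.
The 52 distinct eigenvalues: [2.0, 1.99628, 1.98513, 1.9666, 1.94076, 1.90769, 1.86752, 1.82041, 1.76653, 1.70608, 1.63928, 1.56638, 1.48765, 1.40339, 1.31391, 1.21954, 1.12063, 1.01756, 0.9107, 0.80045, 0.68722, 0.57144, 0.45353, 0.33394, 0.2131, 0.09147, -0.0305, -0.15236, -0.27365, -0.39392, -0.51273, -0.62963, -0.74418, -0.85597, -0.96458, -1.06959, -1.17063, -1.26731, -1.35928, -1.44619, -1.52772, -1.60357, -1.67345, -1.73711, -1.79431, -1.84483, -1.88849, -1.92512, -1.95459, -1.97679, -1.99163, -1.99907].
λ_max=2, λ_min=-2*cos(pi/103); ϑ = −103·λ_min/(λ_max−λ_min) = 103*cos(pi/103)/(cos(pi/103) + 1).
≈ 51.48802047 (to 8 d.p.).
α=51, χ(Ḡ)=52; ϑ=103*cos(pi/103)/(cos(pi/103) + 1) lies between (both strict).

103*cos(pi/103)/(cos(pi/103) + 1)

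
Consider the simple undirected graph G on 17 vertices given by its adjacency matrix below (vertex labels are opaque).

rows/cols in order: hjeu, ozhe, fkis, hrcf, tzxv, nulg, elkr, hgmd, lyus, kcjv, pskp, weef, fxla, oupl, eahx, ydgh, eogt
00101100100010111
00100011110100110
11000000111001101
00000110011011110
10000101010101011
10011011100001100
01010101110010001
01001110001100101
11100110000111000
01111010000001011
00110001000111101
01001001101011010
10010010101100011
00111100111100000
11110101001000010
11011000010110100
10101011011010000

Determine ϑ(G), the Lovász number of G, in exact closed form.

N(elkr) = {ozhe, hrcf, nulg, hgmd, lyus, kcjv, fxla, eogt}, |N(elkr)| = 8.
Vertex lyus has 8 neighbors: hjeu, ozhe, fkis, nulg, elkr, weef, fxla, oupl.
Vertex oupl has 8 neighbors: fkis, hrcf, tzxv, nulg, lyus, kcjv, pskp, weef.
N(weef) = {ozhe, tzxv, hgmd, lyus, pskp, fxla, oupl, ydgh}, |N(weef)| = 8.
deg(v) = 8 for all v (|V|=17); strongly regular (17,8,3,4).
A has 3 distinct eigenvalues ≈ [8.0, 1.562, -2.562].
Lovász (edge-transitive): ϑ = −17·(-sqrt(17)/2 - 1/2)/((8)−(-sqrt(17)/2 - 1/2)) = sqrt(17).
ϑ(G) ≈ 4.12311.

sqrt(17)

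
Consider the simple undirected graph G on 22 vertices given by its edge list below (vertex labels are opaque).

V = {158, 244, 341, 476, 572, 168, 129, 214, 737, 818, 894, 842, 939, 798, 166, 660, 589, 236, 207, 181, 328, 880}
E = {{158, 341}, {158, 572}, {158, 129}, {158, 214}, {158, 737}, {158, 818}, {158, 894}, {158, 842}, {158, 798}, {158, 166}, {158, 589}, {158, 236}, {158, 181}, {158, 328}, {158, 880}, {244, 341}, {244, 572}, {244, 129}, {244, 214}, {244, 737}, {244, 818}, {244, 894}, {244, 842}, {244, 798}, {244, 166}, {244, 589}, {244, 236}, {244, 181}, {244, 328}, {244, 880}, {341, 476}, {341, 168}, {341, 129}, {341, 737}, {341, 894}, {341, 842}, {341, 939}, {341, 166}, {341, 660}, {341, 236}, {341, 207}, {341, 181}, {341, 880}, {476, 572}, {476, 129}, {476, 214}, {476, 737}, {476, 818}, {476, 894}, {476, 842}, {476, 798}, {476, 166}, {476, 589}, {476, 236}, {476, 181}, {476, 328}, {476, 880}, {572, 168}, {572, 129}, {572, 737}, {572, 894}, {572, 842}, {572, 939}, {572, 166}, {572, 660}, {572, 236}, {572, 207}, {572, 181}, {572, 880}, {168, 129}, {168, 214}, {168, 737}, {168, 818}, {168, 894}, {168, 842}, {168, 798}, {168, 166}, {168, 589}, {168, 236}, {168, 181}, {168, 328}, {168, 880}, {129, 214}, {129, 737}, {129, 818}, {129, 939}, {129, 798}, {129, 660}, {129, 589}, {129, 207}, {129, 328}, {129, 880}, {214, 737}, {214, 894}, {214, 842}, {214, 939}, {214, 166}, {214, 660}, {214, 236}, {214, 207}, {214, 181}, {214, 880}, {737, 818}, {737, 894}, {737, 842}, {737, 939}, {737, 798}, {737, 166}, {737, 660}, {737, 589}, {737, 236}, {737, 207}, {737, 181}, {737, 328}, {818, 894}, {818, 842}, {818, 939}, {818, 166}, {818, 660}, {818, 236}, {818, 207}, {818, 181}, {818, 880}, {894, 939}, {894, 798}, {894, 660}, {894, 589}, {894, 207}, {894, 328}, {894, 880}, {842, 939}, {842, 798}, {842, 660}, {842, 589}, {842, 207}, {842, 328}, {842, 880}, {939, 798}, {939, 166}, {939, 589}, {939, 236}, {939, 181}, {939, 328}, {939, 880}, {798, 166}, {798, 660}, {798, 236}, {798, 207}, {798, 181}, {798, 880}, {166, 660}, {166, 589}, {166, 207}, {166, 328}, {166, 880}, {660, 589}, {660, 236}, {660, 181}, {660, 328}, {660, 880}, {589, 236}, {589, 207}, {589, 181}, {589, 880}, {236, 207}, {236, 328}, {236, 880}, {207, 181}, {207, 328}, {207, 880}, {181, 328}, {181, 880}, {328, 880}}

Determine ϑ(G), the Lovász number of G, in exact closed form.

Vertex 166 has 16 neighbors: 158, 244, 341, 476, 572, 168, 214, 737, 818, 939, 798, 660, 589, 207, 328, 880.
Vertex 660 has 15 neighbors: 341, 572, 129, 214, 737, 818, 894, 842, 798, 166, 589, 236, 181, 328, 880.
Vertex 880 has 20 neighbors: 158, 244, 341, 476, 572, 168, 129, 214, 818, 894, 842, 939, 798, 166, 660, 589, 236, 207, 181, 328.
deg(207) = 15; N(207) = {341, 572, 129, 214, 737, 818, 894, 842, 798, 166, 589, 236, 181, 328, 880}.
Complete 4-partite, parts [7, 7, 6, 2]: perfect, ϑ = α = 7.
Numerically 7.000000000.
Lovász sandwich 7 ≤ 7 ≤ 7: collapsed.

7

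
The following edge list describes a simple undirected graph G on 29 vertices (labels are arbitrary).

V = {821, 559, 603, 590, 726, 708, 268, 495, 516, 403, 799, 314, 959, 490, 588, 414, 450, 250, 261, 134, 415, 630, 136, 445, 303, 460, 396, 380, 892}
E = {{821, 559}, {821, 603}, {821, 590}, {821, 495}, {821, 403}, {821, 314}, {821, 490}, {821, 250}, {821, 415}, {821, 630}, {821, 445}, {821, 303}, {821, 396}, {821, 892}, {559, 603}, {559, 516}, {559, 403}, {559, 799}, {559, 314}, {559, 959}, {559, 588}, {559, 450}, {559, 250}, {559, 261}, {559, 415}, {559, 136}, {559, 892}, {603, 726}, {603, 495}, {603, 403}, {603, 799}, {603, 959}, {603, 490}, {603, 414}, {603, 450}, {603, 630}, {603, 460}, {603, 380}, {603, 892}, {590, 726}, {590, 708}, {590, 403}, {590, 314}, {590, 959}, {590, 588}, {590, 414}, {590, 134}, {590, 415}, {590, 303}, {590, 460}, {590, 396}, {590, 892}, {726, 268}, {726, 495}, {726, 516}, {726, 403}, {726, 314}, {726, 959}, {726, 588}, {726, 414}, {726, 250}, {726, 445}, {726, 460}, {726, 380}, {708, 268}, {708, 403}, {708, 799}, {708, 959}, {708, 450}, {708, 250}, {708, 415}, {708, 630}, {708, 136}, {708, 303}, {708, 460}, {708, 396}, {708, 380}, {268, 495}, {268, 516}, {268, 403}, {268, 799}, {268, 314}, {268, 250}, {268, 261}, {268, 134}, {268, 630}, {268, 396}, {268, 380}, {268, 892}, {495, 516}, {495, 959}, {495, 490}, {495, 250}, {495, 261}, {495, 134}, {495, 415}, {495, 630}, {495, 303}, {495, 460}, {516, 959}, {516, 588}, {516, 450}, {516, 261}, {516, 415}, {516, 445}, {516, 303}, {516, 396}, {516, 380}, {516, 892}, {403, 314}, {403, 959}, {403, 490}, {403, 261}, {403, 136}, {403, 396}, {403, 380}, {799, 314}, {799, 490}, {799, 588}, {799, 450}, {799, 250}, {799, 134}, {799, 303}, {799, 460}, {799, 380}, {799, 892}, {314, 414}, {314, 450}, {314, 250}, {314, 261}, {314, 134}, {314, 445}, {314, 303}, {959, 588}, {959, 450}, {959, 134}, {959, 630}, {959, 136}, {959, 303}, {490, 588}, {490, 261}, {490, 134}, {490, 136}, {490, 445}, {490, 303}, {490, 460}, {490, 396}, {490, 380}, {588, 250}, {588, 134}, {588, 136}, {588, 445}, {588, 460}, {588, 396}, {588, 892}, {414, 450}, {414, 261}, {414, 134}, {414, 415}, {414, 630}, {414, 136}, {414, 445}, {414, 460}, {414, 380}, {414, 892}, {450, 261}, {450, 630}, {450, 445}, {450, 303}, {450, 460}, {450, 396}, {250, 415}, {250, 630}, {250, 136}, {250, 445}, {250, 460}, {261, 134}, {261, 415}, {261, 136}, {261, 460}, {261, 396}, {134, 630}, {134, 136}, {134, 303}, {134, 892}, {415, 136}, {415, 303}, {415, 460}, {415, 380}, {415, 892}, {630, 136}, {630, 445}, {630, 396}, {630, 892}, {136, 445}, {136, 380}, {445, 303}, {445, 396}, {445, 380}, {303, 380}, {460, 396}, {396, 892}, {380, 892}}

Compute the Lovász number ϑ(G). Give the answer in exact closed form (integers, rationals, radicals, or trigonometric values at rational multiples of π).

deg(495) = 14; N(495) = {821, 603, 726, 268, 516, 959, 490, 250, 261, 134, 415, 630, 303, 460}.
N(708) = {590, 268, 403, 799, 959, 450, 250, 415, 630, 136, 303, 460, 396, 380}, |N(708)| = 14.
Vertex 414 has 14 neighbors: 603, 590, 726, 314, 450, 261, 134, 415, 630, 136, 445, 460, 380, 892.
Vertex 630 has 14 neighbors: 821, 603, 708, 268, 495, 959, 414, 450, 250, 134, 136, 445, 396, 892.
Every vertex has degree 14 (N=29); strongly regular (29,14,6,7).
spec(A) ≈ [14.0, 2.193, -3.193] (distinct, 3 d.p.).
With N=29: ϑ(G) = 29·(-(-sqrt(29)/2 - 1/2))/(14−(-sqrt(29)/2 - 1/2)) = sqrt(29).
ϑ(G) ≈ 5.3852.

sqrt(29)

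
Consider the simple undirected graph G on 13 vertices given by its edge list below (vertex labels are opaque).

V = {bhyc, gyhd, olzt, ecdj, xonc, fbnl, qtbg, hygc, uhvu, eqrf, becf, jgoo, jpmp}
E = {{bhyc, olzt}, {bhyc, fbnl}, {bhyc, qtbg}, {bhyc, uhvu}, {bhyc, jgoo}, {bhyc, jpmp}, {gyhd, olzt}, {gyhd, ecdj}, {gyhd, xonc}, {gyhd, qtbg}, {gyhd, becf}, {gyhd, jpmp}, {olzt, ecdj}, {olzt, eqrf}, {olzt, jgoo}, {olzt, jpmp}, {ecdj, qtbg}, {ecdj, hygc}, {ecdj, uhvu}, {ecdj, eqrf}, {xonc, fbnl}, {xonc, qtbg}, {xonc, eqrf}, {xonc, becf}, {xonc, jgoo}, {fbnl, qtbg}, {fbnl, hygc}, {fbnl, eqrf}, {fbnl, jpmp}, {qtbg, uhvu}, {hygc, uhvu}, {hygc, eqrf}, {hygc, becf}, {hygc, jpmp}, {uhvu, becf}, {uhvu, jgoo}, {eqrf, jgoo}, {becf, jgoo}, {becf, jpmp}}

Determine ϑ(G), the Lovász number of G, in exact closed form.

deg(eqrf) = 6; N(eqrf) = {olzt, ecdj, xonc, fbnl, hygc, jgoo}.
N(ecdj) = {gyhd, olzt, qtbg, hygc, uhvu, eqrf}, |N(ecdj)| = 6.
deg(jgoo) = 6; N(jgoo) = {bhyc, olzt, xonc, uhvu, eqrf, becf}.
Vertex uhvu has 6 neighbors: bhyc, ecdj, qtbg, hygc, becf, jgoo.
Every vertex has degree 6 (N=13); Paley(13): SR with (k,λ,μ)=(6,2,3).
spec(A) ≈ [6.0, 1.3028, -2.3028] (distinct, 4 d.p.).
ϑ = −N·λ_min/(λ_max−λ_min) = −13·(-sqrt(13)/2 - 1/2)/(6−(-sqrt(13)/2 - 1/2)) = sqrt(13).
Numerically 3.60555.

sqrt(13)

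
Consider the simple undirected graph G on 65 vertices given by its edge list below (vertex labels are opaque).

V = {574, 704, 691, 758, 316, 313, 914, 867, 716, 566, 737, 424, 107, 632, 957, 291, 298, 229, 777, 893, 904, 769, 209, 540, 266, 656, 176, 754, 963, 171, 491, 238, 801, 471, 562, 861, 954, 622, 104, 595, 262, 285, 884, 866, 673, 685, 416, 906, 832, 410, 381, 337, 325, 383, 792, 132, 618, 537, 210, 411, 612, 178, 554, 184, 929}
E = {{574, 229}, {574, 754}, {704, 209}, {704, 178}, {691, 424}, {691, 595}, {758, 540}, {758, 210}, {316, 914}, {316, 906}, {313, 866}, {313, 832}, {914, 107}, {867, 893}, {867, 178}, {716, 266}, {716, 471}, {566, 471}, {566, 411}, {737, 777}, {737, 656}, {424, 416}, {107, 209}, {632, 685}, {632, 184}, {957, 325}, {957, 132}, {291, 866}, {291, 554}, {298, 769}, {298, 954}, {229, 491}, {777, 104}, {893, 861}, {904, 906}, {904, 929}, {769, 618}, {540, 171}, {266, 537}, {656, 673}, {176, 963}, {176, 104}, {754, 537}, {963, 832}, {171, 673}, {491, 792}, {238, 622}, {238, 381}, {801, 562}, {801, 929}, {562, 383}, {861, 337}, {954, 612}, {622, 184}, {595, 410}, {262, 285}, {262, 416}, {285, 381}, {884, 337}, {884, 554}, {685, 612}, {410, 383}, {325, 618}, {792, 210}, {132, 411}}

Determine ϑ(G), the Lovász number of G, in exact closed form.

deg(777) = 2; N(777) = {737, 104}.
Vertex 737 has 2 neighbors: 777, 656.
Vertex 262 has 2 neighbors: 285, 416.
N(537) = {266, 754}, |N(537)| = 2.
2-regular, N=65; this is C_{65}, the 65-cycle.
Distinct eigenvalues (to 6 d.p.): [2.0, 1.990663, 1.96274, 1.916492, 1.852349, 1.770912, 1.67294, 1.559349, 1.431198, 1.289684, 1.136129, 0.971967, 0.798729, 0.618034, 0.431568, 0.241073, 0.048327, -0.14487, -0.336714, -0.525415, -0.70921, -0.886383, -1.05528, -1.214325, -1.362032, -1.497021, -1.618034, -1.723939, -1.813749, -1.886624, -1.941884, -1.979013, -1.997664].
Lovász (edge-transitive): ϑ = −65·(-2*cos(pi/65))/((2)−(-2*cos(pi/65))) = 65*cos(pi/65)/(cos(pi/65) + 1).
ϑ(G) ≈ 32.481013.
32 ≤ 65*cos(pi/65)/(cos(pi/65) + 1) ≤ 33: both strict.

65*cos(pi/65)/(cos(pi/65) + 1)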